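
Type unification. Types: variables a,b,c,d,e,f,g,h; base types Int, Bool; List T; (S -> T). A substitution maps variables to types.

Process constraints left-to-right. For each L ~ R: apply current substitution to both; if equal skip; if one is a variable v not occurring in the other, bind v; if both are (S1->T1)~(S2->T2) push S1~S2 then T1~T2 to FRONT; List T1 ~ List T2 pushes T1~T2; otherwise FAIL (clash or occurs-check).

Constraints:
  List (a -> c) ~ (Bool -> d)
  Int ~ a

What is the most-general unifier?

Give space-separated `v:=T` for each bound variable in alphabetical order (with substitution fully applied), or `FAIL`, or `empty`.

step 1: unify List (a -> c) ~ (Bool -> d)  [subst: {-} | 1 pending]
  clash: List (a -> c) vs (Bool -> d)

Answer: FAIL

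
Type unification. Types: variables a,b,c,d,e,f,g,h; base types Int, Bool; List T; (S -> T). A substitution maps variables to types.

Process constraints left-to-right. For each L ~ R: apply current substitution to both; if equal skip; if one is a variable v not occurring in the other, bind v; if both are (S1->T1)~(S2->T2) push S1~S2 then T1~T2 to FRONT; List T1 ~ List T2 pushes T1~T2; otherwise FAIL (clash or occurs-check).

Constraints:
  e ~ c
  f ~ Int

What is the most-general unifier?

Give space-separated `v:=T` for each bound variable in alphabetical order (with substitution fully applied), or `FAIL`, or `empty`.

Answer: e:=c f:=Int

Derivation:
step 1: unify e ~ c  [subst: {-} | 1 pending]
  bind e := c
step 2: unify f ~ Int  [subst: {e:=c} | 0 pending]
  bind f := Int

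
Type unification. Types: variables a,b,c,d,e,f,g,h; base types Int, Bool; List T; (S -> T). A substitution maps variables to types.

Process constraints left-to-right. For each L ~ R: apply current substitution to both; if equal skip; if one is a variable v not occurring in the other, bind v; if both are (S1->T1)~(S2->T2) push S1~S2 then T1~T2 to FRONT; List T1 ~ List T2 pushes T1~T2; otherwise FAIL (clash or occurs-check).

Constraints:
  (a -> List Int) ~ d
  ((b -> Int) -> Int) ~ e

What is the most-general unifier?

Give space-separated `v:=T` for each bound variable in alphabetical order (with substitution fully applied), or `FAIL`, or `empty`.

step 1: unify (a -> List Int) ~ d  [subst: {-} | 1 pending]
  bind d := (a -> List Int)
step 2: unify ((b -> Int) -> Int) ~ e  [subst: {d:=(a -> List Int)} | 0 pending]
  bind e := ((b -> Int) -> Int)

Answer: d:=(a -> List Int) e:=((b -> Int) -> Int)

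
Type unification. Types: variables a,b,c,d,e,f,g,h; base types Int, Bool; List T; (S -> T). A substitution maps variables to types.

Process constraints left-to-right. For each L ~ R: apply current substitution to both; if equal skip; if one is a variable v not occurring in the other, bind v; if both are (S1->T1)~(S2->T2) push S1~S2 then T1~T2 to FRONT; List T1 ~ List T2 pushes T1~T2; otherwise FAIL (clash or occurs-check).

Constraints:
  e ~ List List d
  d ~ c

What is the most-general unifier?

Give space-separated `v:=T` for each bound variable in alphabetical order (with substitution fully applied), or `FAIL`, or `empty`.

Answer: d:=c e:=List List c

Derivation:
step 1: unify e ~ List List d  [subst: {-} | 1 pending]
  bind e := List List d
step 2: unify d ~ c  [subst: {e:=List List d} | 0 pending]
  bind d := c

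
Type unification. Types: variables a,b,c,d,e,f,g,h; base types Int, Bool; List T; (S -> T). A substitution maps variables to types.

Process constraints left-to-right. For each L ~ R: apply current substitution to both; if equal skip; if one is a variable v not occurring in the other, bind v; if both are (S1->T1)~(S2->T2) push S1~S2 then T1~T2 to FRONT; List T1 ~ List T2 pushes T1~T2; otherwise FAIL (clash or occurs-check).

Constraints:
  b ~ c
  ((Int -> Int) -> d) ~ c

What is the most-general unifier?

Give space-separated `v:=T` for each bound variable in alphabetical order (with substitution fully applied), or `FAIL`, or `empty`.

Answer: b:=((Int -> Int) -> d) c:=((Int -> Int) -> d)

Derivation:
step 1: unify b ~ c  [subst: {-} | 1 pending]
  bind b := c
step 2: unify ((Int -> Int) -> d) ~ c  [subst: {b:=c} | 0 pending]
  bind c := ((Int -> Int) -> d)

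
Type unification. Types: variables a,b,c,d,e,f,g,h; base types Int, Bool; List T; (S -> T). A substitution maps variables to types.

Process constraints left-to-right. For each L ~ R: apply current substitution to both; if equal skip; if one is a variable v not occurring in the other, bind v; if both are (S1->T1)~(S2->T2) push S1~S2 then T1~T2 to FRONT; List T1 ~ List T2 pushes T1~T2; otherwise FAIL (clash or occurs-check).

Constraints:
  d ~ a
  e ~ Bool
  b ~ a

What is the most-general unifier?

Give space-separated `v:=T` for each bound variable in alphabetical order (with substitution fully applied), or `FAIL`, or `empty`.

step 1: unify d ~ a  [subst: {-} | 2 pending]
  bind d := a
step 2: unify e ~ Bool  [subst: {d:=a} | 1 pending]
  bind e := Bool
step 3: unify b ~ a  [subst: {d:=a, e:=Bool} | 0 pending]
  bind b := a

Answer: b:=a d:=a e:=Bool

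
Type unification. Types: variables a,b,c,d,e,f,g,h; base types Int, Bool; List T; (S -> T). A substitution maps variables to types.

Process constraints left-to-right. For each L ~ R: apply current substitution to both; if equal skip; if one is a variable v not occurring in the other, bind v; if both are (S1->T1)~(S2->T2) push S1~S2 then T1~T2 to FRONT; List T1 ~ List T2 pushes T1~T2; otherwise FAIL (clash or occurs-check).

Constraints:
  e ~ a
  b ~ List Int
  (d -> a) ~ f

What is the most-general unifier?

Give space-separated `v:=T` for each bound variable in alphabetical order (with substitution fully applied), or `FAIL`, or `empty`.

step 1: unify e ~ a  [subst: {-} | 2 pending]
  bind e := a
step 2: unify b ~ List Int  [subst: {e:=a} | 1 pending]
  bind b := List Int
step 3: unify (d -> a) ~ f  [subst: {e:=a, b:=List Int} | 0 pending]
  bind f := (d -> a)

Answer: b:=List Int e:=a f:=(d -> a)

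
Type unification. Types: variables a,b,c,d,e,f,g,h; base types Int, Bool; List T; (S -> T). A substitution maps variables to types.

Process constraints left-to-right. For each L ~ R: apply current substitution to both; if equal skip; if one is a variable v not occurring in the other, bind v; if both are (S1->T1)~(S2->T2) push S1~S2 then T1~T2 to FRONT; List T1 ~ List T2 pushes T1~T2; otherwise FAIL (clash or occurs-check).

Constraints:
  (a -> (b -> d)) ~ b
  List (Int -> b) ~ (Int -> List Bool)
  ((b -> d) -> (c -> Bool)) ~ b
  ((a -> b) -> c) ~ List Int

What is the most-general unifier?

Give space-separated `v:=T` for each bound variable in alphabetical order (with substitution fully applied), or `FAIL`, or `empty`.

Answer: FAIL

Derivation:
step 1: unify (a -> (b -> d)) ~ b  [subst: {-} | 3 pending]
  occurs-check fail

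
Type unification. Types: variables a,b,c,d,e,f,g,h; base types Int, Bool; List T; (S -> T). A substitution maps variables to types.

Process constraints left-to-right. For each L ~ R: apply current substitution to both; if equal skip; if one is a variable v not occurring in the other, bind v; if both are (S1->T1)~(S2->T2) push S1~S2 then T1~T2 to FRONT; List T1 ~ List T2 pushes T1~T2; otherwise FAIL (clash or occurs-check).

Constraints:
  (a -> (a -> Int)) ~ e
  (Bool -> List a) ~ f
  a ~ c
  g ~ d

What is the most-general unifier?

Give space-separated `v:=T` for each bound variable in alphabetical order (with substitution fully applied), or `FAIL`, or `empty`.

Answer: a:=c e:=(c -> (c -> Int)) f:=(Bool -> List c) g:=d

Derivation:
step 1: unify (a -> (a -> Int)) ~ e  [subst: {-} | 3 pending]
  bind e := (a -> (a -> Int))
step 2: unify (Bool -> List a) ~ f  [subst: {e:=(a -> (a -> Int))} | 2 pending]
  bind f := (Bool -> List a)
step 3: unify a ~ c  [subst: {e:=(a -> (a -> Int)), f:=(Bool -> List a)} | 1 pending]
  bind a := c
step 4: unify g ~ d  [subst: {e:=(a -> (a -> Int)), f:=(Bool -> List a), a:=c} | 0 pending]
  bind g := d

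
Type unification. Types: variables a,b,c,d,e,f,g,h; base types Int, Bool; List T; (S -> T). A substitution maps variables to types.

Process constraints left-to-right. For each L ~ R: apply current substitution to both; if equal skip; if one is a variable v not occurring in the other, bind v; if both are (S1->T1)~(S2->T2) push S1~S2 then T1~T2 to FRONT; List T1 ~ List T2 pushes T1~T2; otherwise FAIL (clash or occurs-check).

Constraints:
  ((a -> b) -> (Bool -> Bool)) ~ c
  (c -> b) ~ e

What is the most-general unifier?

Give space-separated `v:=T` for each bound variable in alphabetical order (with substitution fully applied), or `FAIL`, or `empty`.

Answer: c:=((a -> b) -> (Bool -> Bool)) e:=(((a -> b) -> (Bool -> Bool)) -> b)

Derivation:
step 1: unify ((a -> b) -> (Bool -> Bool)) ~ c  [subst: {-} | 1 pending]
  bind c := ((a -> b) -> (Bool -> Bool))
step 2: unify (((a -> b) -> (Bool -> Bool)) -> b) ~ e  [subst: {c:=((a -> b) -> (Bool -> Bool))} | 0 pending]
  bind e := (((a -> b) -> (Bool -> Bool)) -> b)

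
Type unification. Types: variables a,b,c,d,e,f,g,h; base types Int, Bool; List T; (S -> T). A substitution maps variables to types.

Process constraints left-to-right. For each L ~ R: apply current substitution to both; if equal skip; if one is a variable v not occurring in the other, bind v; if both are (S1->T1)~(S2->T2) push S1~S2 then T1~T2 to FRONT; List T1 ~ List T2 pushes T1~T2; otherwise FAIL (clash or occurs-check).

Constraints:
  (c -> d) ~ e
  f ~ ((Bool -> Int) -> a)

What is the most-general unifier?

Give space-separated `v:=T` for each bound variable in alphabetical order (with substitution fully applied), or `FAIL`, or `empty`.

Answer: e:=(c -> d) f:=((Bool -> Int) -> a)

Derivation:
step 1: unify (c -> d) ~ e  [subst: {-} | 1 pending]
  bind e := (c -> d)
step 2: unify f ~ ((Bool -> Int) -> a)  [subst: {e:=(c -> d)} | 0 pending]
  bind f := ((Bool -> Int) -> a)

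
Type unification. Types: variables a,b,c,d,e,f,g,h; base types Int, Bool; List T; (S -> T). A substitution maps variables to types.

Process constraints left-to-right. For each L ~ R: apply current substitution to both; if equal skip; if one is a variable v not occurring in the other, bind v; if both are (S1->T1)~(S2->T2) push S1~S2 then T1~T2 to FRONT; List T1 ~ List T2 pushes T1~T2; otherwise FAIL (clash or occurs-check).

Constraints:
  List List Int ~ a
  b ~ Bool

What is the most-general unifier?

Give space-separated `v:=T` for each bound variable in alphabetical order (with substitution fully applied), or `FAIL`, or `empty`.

Answer: a:=List List Int b:=Bool

Derivation:
step 1: unify List List Int ~ a  [subst: {-} | 1 pending]
  bind a := List List Int
step 2: unify b ~ Bool  [subst: {a:=List List Int} | 0 pending]
  bind b := Bool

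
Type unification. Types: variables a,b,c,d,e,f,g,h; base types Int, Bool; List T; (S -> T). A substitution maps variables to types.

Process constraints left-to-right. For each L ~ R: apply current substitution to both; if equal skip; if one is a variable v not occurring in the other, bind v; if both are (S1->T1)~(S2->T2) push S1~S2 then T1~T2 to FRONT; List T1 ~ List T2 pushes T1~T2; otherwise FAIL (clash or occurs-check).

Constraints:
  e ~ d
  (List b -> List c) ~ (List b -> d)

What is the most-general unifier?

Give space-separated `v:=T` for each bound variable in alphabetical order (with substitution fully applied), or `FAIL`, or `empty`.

step 1: unify e ~ d  [subst: {-} | 1 pending]
  bind e := d
step 2: unify (List b -> List c) ~ (List b -> d)  [subst: {e:=d} | 0 pending]
  -> decompose arrow: push List b~List b, List c~d
step 3: unify List b ~ List b  [subst: {e:=d} | 1 pending]
  -> identical, skip
step 4: unify List c ~ d  [subst: {e:=d} | 0 pending]
  bind d := List c

Answer: d:=List c e:=List c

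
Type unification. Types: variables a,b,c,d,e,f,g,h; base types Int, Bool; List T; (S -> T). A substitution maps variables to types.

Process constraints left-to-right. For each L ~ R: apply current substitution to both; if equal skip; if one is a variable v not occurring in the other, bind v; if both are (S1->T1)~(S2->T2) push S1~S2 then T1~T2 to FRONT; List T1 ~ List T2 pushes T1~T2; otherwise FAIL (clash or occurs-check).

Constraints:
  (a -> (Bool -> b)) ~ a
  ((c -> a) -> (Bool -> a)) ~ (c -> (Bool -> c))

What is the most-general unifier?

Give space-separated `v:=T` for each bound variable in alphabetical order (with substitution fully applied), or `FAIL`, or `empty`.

step 1: unify (a -> (Bool -> b)) ~ a  [subst: {-} | 1 pending]
  occurs-check fail

Answer: FAIL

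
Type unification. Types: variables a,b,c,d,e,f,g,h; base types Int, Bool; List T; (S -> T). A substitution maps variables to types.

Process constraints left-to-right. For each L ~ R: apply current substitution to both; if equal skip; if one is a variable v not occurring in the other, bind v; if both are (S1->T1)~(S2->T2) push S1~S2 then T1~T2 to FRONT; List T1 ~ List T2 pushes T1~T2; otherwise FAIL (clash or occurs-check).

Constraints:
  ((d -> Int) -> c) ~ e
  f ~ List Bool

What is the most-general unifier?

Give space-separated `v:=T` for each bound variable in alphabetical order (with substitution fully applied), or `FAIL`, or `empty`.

Answer: e:=((d -> Int) -> c) f:=List Bool

Derivation:
step 1: unify ((d -> Int) -> c) ~ e  [subst: {-} | 1 pending]
  bind e := ((d -> Int) -> c)
step 2: unify f ~ List Bool  [subst: {e:=((d -> Int) -> c)} | 0 pending]
  bind f := List Bool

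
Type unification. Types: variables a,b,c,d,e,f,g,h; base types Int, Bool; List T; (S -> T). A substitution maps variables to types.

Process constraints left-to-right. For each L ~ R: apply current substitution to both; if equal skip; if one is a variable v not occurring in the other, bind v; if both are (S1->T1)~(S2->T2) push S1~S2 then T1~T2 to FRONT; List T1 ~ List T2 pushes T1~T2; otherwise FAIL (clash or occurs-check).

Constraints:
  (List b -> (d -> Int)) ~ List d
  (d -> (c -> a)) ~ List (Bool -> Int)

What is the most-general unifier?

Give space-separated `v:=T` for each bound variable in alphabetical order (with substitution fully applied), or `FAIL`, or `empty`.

step 1: unify (List b -> (d -> Int)) ~ List d  [subst: {-} | 1 pending]
  clash: (List b -> (d -> Int)) vs List d

Answer: FAIL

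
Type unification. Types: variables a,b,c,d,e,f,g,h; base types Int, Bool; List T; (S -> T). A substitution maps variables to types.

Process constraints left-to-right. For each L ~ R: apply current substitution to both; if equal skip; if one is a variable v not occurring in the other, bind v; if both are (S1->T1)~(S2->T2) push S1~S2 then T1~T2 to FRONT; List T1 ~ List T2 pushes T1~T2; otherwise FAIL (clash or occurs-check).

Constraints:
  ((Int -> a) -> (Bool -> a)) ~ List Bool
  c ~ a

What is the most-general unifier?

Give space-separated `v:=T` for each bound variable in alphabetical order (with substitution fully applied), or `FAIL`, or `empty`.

Answer: FAIL

Derivation:
step 1: unify ((Int -> a) -> (Bool -> a)) ~ List Bool  [subst: {-} | 1 pending]
  clash: ((Int -> a) -> (Bool -> a)) vs List Bool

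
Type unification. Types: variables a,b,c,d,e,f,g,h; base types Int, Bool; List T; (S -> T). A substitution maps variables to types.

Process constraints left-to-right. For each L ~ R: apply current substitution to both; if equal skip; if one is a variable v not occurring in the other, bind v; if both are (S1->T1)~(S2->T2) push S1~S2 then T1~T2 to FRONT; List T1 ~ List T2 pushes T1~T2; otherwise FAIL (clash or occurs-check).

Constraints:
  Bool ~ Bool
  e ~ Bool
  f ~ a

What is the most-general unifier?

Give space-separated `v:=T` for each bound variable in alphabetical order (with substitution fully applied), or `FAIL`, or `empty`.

step 1: unify Bool ~ Bool  [subst: {-} | 2 pending]
  -> identical, skip
step 2: unify e ~ Bool  [subst: {-} | 1 pending]
  bind e := Bool
step 3: unify f ~ a  [subst: {e:=Bool} | 0 pending]
  bind f := a

Answer: e:=Bool f:=a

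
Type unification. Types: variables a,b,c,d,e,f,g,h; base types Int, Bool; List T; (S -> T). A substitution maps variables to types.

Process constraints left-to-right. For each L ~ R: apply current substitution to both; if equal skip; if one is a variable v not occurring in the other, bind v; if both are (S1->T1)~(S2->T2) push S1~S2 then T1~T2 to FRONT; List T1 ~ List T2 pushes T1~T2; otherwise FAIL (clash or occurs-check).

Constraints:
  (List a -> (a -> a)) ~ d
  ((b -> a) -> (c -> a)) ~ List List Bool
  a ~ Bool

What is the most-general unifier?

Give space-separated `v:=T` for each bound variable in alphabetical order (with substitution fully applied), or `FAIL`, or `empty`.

step 1: unify (List a -> (a -> a)) ~ d  [subst: {-} | 2 pending]
  bind d := (List a -> (a -> a))
step 2: unify ((b -> a) -> (c -> a)) ~ List List Bool  [subst: {d:=(List a -> (a -> a))} | 1 pending]
  clash: ((b -> a) -> (c -> a)) vs List List Bool

Answer: FAIL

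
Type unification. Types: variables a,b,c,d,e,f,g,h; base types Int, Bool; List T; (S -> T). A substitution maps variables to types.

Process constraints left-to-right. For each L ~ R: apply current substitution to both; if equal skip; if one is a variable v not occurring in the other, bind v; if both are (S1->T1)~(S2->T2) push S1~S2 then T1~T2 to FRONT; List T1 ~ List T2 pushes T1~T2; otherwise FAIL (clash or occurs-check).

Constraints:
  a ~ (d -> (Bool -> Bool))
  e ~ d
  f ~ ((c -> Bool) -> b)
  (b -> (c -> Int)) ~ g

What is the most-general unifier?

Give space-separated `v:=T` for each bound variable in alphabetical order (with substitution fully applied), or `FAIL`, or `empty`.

Answer: a:=(d -> (Bool -> Bool)) e:=d f:=((c -> Bool) -> b) g:=(b -> (c -> Int))

Derivation:
step 1: unify a ~ (d -> (Bool -> Bool))  [subst: {-} | 3 pending]
  bind a := (d -> (Bool -> Bool))
step 2: unify e ~ d  [subst: {a:=(d -> (Bool -> Bool))} | 2 pending]
  bind e := d
step 3: unify f ~ ((c -> Bool) -> b)  [subst: {a:=(d -> (Bool -> Bool)), e:=d} | 1 pending]
  bind f := ((c -> Bool) -> b)
step 4: unify (b -> (c -> Int)) ~ g  [subst: {a:=(d -> (Bool -> Bool)), e:=d, f:=((c -> Bool) -> b)} | 0 pending]
  bind g := (b -> (c -> Int))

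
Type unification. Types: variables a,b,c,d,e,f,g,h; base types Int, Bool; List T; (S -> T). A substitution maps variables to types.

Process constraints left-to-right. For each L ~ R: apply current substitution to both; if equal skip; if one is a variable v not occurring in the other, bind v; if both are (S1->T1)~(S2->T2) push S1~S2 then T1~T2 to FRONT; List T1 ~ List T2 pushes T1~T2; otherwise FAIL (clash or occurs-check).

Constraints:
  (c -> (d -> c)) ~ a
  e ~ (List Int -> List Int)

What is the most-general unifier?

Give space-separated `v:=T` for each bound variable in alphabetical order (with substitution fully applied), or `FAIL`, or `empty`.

Answer: a:=(c -> (d -> c)) e:=(List Int -> List Int)

Derivation:
step 1: unify (c -> (d -> c)) ~ a  [subst: {-} | 1 pending]
  bind a := (c -> (d -> c))
step 2: unify e ~ (List Int -> List Int)  [subst: {a:=(c -> (d -> c))} | 0 pending]
  bind e := (List Int -> List Int)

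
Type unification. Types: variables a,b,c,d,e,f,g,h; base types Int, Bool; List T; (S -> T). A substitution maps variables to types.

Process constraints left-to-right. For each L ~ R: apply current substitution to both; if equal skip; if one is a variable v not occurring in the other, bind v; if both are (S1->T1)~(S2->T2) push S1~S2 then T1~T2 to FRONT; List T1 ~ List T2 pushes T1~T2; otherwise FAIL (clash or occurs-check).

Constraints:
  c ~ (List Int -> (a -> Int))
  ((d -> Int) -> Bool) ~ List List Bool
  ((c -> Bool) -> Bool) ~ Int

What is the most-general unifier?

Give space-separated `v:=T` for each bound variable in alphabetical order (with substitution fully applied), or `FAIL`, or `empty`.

Answer: FAIL

Derivation:
step 1: unify c ~ (List Int -> (a -> Int))  [subst: {-} | 2 pending]
  bind c := (List Int -> (a -> Int))
step 2: unify ((d -> Int) -> Bool) ~ List List Bool  [subst: {c:=(List Int -> (a -> Int))} | 1 pending]
  clash: ((d -> Int) -> Bool) vs List List Bool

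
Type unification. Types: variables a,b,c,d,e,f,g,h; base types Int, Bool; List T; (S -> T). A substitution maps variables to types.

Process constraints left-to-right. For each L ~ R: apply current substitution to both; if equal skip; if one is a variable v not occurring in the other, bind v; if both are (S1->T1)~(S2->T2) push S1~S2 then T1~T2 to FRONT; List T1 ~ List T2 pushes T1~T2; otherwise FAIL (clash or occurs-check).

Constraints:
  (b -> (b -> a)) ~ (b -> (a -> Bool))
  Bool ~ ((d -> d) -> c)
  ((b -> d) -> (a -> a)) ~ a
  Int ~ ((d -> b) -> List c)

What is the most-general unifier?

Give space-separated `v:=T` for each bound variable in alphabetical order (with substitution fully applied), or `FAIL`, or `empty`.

step 1: unify (b -> (b -> a)) ~ (b -> (a -> Bool))  [subst: {-} | 3 pending]
  -> decompose arrow: push b~b, (b -> a)~(a -> Bool)
step 2: unify b ~ b  [subst: {-} | 4 pending]
  -> identical, skip
step 3: unify (b -> a) ~ (a -> Bool)  [subst: {-} | 3 pending]
  -> decompose arrow: push b~a, a~Bool
step 4: unify b ~ a  [subst: {-} | 4 pending]
  bind b := a
step 5: unify a ~ Bool  [subst: {b:=a} | 3 pending]
  bind a := Bool
step 6: unify Bool ~ ((d -> d) -> c)  [subst: {b:=a, a:=Bool} | 2 pending]
  clash: Bool vs ((d -> d) -> c)

Answer: FAIL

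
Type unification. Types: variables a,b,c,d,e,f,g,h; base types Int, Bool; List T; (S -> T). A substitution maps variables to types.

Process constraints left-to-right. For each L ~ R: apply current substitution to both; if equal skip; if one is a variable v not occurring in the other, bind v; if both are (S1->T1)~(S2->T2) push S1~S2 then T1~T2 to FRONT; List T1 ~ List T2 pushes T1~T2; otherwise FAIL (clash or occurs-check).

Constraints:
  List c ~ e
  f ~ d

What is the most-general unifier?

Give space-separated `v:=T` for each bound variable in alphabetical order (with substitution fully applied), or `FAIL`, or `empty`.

step 1: unify List c ~ e  [subst: {-} | 1 pending]
  bind e := List c
step 2: unify f ~ d  [subst: {e:=List c} | 0 pending]
  bind f := d

Answer: e:=List c f:=d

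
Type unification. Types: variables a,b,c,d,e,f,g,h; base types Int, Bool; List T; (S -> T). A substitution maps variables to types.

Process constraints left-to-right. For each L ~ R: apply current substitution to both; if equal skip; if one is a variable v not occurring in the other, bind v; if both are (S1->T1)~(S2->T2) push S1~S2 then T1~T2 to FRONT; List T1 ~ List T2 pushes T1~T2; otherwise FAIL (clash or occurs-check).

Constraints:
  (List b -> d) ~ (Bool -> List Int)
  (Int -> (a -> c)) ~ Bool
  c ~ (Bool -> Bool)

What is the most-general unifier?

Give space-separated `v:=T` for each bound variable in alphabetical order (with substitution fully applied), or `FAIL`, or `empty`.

Answer: FAIL

Derivation:
step 1: unify (List b -> d) ~ (Bool -> List Int)  [subst: {-} | 2 pending]
  -> decompose arrow: push List b~Bool, d~List Int
step 2: unify List b ~ Bool  [subst: {-} | 3 pending]
  clash: List b vs Bool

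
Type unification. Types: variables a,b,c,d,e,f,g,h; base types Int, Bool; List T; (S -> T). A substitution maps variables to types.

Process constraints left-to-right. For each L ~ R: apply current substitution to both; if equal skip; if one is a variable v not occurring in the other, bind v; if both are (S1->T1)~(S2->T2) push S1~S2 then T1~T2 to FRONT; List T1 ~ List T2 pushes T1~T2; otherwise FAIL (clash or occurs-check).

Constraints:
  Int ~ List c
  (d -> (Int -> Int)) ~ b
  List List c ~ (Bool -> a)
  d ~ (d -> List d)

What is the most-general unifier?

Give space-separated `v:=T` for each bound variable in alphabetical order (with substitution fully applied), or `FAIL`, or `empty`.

Answer: FAIL

Derivation:
step 1: unify Int ~ List c  [subst: {-} | 3 pending]
  clash: Int vs List c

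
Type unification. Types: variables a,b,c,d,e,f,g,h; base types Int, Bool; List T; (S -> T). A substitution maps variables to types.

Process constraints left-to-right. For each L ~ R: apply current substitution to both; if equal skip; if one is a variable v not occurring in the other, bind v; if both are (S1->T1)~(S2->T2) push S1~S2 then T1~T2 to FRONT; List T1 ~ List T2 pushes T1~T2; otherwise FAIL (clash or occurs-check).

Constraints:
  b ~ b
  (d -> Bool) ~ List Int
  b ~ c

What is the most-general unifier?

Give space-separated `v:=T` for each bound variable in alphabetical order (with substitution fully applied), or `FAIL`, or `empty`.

Answer: FAIL

Derivation:
step 1: unify b ~ b  [subst: {-} | 2 pending]
  -> identical, skip
step 2: unify (d -> Bool) ~ List Int  [subst: {-} | 1 pending]
  clash: (d -> Bool) vs List Int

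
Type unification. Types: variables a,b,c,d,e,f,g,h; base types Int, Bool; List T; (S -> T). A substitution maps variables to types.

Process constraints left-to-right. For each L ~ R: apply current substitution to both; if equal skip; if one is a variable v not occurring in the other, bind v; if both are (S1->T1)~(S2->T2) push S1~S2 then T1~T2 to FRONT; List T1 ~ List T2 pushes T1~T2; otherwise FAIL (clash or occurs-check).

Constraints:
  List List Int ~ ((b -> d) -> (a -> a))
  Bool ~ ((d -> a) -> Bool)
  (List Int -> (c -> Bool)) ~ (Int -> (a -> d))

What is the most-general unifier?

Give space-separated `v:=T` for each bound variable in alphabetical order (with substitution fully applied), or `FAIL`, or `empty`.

step 1: unify List List Int ~ ((b -> d) -> (a -> a))  [subst: {-} | 2 pending]
  clash: List List Int vs ((b -> d) -> (a -> a))

Answer: FAIL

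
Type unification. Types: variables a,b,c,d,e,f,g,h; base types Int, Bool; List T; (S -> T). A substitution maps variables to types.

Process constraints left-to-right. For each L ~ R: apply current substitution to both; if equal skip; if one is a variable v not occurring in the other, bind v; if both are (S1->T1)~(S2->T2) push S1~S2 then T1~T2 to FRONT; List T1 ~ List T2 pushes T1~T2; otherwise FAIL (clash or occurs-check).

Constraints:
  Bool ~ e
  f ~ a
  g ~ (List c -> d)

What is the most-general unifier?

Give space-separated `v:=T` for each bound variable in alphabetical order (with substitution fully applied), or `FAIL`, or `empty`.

step 1: unify Bool ~ e  [subst: {-} | 2 pending]
  bind e := Bool
step 2: unify f ~ a  [subst: {e:=Bool} | 1 pending]
  bind f := a
step 3: unify g ~ (List c -> d)  [subst: {e:=Bool, f:=a} | 0 pending]
  bind g := (List c -> d)

Answer: e:=Bool f:=a g:=(List c -> d)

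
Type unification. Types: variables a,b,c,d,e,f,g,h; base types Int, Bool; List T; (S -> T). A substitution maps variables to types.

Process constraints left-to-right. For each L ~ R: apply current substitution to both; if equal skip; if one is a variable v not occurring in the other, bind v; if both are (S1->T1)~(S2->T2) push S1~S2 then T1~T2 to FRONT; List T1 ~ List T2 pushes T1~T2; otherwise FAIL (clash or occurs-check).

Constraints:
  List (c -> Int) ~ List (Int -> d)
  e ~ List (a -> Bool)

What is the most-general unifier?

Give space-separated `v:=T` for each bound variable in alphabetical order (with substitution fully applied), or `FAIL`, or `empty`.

step 1: unify List (c -> Int) ~ List (Int -> d)  [subst: {-} | 1 pending]
  -> decompose List: push (c -> Int)~(Int -> d)
step 2: unify (c -> Int) ~ (Int -> d)  [subst: {-} | 1 pending]
  -> decompose arrow: push c~Int, Int~d
step 3: unify c ~ Int  [subst: {-} | 2 pending]
  bind c := Int
step 4: unify Int ~ d  [subst: {c:=Int} | 1 pending]
  bind d := Int
step 5: unify e ~ List (a -> Bool)  [subst: {c:=Int, d:=Int} | 0 pending]
  bind e := List (a -> Bool)

Answer: c:=Int d:=Int e:=List (a -> Bool)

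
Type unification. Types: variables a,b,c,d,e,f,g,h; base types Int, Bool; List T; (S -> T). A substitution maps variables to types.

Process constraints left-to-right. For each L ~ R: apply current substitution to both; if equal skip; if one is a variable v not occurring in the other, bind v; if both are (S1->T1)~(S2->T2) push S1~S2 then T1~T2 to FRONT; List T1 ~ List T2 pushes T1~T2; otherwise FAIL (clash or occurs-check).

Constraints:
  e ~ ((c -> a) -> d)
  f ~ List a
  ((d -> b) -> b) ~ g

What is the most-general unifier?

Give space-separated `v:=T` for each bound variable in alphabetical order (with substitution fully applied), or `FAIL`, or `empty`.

step 1: unify e ~ ((c -> a) -> d)  [subst: {-} | 2 pending]
  bind e := ((c -> a) -> d)
step 2: unify f ~ List a  [subst: {e:=((c -> a) -> d)} | 1 pending]
  bind f := List a
step 3: unify ((d -> b) -> b) ~ g  [subst: {e:=((c -> a) -> d), f:=List a} | 0 pending]
  bind g := ((d -> b) -> b)

Answer: e:=((c -> a) -> d) f:=List a g:=((d -> b) -> b)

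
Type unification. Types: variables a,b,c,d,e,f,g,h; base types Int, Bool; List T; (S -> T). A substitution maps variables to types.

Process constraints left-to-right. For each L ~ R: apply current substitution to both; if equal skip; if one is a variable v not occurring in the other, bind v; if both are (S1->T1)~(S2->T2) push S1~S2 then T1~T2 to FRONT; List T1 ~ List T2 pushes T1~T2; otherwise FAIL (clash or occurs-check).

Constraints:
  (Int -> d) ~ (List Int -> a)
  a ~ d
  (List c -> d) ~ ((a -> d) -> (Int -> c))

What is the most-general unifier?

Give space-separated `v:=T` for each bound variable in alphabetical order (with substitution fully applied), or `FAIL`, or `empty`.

Answer: FAIL

Derivation:
step 1: unify (Int -> d) ~ (List Int -> a)  [subst: {-} | 2 pending]
  -> decompose arrow: push Int~List Int, d~a
step 2: unify Int ~ List Int  [subst: {-} | 3 pending]
  clash: Int vs List Int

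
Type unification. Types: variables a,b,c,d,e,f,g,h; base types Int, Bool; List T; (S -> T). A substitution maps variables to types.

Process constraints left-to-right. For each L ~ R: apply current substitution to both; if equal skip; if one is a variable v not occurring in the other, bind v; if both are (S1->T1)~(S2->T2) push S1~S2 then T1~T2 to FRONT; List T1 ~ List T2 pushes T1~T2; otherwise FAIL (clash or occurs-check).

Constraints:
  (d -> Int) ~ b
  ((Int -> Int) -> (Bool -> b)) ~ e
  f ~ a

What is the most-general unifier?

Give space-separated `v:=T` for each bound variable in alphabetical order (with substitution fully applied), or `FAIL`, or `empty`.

Answer: b:=(d -> Int) e:=((Int -> Int) -> (Bool -> (d -> Int))) f:=a

Derivation:
step 1: unify (d -> Int) ~ b  [subst: {-} | 2 pending]
  bind b := (d -> Int)
step 2: unify ((Int -> Int) -> (Bool -> (d -> Int))) ~ e  [subst: {b:=(d -> Int)} | 1 pending]
  bind e := ((Int -> Int) -> (Bool -> (d -> Int)))
step 3: unify f ~ a  [subst: {b:=(d -> Int), e:=((Int -> Int) -> (Bool -> (d -> Int)))} | 0 pending]
  bind f := a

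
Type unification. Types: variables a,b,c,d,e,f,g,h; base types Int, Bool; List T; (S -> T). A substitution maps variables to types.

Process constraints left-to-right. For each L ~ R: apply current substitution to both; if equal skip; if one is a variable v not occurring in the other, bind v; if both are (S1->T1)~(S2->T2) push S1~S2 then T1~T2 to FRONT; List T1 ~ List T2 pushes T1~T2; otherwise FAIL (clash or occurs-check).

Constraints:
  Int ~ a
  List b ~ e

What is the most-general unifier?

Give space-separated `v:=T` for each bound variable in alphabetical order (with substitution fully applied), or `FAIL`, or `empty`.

Answer: a:=Int e:=List b

Derivation:
step 1: unify Int ~ a  [subst: {-} | 1 pending]
  bind a := Int
step 2: unify List b ~ e  [subst: {a:=Int} | 0 pending]
  bind e := List b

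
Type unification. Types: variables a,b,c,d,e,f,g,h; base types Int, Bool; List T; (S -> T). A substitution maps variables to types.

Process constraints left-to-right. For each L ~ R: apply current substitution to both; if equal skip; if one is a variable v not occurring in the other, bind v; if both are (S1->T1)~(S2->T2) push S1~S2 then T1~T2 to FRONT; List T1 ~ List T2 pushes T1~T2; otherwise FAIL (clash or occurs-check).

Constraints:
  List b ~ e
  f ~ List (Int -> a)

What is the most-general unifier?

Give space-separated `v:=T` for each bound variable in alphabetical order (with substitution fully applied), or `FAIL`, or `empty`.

Answer: e:=List b f:=List (Int -> a)

Derivation:
step 1: unify List b ~ e  [subst: {-} | 1 pending]
  bind e := List b
step 2: unify f ~ List (Int -> a)  [subst: {e:=List b} | 0 pending]
  bind f := List (Int -> a)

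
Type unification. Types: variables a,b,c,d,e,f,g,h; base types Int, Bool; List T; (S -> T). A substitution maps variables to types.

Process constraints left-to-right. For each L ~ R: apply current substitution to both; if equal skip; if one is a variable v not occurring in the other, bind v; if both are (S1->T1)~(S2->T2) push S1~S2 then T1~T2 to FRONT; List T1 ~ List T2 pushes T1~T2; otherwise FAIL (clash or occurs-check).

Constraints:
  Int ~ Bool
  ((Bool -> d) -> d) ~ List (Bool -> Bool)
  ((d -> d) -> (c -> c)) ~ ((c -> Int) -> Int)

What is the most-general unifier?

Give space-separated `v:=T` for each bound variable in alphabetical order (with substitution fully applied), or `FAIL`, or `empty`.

Answer: FAIL

Derivation:
step 1: unify Int ~ Bool  [subst: {-} | 2 pending]
  clash: Int vs Bool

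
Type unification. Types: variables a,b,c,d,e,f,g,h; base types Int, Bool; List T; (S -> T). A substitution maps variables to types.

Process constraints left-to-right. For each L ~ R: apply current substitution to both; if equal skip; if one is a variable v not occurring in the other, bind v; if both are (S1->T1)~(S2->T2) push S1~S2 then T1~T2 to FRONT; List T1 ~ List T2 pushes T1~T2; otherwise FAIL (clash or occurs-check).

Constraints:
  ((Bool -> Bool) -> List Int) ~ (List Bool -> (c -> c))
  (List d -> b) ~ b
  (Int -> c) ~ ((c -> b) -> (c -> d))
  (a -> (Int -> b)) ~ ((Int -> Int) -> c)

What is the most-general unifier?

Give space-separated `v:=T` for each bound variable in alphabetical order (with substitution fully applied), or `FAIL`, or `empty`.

step 1: unify ((Bool -> Bool) -> List Int) ~ (List Bool -> (c -> c))  [subst: {-} | 3 pending]
  -> decompose arrow: push (Bool -> Bool)~List Bool, List Int~(c -> c)
step 2: unify (Bool -> Bool) ~ List Bool  [subst: {-} | 4 pending]
  clash: (Bool -> Bool) vs List Bool

Answer: FAIL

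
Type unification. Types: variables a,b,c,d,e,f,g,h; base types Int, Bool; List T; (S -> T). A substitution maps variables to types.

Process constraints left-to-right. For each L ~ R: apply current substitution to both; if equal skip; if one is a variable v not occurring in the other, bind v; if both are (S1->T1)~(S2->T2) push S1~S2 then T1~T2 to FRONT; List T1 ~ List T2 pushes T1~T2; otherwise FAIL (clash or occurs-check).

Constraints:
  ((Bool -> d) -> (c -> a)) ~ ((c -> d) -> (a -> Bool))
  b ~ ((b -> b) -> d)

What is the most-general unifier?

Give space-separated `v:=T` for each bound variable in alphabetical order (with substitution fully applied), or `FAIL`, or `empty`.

Answer: FAIL

Derivation:
step 1: unify ((Bool -> d) -> (c -> a)) ~ ((c -> d) -> (a -> Bool))  [subst: {-} | 1 pending]
  -> decompose arrow: push (Bool -> d)~(c -> d), (c -> a)~(a -> Bool)
step 2: unify (Bool -> d) ~ (c -> d)  [subst: {-} | 2 pending]
  -> decompose arrow: push Bool~c, d~d
step 3: unify Bool ~ c  [subst: {-} | 3 pending]
  bind c := Bool
step 4: unify d ~ d  [subst: {c:=Bool} | 2 pending]
  -> identical, skip
step 5: unify (Bool -> a) ~ (a -> Bool)  [subst: {c:=Bool} | 1 pending]
  -> decompose arrow: push Bool~a, a~Bool
step 6: unify Bool ~ a  [subst: {c:=Bool} | 2 pending]
  bind a := Bool
step 7: unify Bool ~ Bool  [subst: {c:=Bool, a:=Bool} | 1 pending]
  -> identical, skip
step 8: unify b ~ ((b -> b) -> d)  [subst: {c:=Bool, a:=Bool} | 0 pending]
  occurs-check fail: b in ((b -> b) -> d)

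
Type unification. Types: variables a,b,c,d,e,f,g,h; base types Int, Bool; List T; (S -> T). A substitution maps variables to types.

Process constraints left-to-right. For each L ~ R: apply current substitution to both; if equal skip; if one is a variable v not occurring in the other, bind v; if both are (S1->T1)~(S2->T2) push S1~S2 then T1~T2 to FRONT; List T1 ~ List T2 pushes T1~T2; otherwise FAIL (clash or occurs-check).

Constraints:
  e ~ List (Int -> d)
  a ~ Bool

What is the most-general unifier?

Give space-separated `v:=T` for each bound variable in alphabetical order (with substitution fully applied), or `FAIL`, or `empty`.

Answer: a:=Bool e:=List (Int -> d)

Derivation:
step 1: unify e ~ List (Int -> d)  [subst: {-} | 1 pending]
  bind e := List (Int -> d)
step 2: unify a ~ Bool  [subst: {e:=List (Int -> d)} | 0 pending]
  bind a := Bool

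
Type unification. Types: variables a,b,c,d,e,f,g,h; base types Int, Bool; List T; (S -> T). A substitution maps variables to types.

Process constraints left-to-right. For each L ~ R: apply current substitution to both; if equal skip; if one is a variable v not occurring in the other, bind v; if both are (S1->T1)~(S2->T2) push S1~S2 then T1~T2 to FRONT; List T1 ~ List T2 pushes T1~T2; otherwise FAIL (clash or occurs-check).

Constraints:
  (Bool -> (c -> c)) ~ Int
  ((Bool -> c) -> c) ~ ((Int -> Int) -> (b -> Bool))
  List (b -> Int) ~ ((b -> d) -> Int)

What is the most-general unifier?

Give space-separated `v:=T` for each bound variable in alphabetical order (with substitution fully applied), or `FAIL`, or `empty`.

step 1: unify (Bool -> (c -> c)) ~ Int  [subst: {-} | 2 pending]
  clash: (Bool -> (c -> c)) vs Int

Answer: FAIL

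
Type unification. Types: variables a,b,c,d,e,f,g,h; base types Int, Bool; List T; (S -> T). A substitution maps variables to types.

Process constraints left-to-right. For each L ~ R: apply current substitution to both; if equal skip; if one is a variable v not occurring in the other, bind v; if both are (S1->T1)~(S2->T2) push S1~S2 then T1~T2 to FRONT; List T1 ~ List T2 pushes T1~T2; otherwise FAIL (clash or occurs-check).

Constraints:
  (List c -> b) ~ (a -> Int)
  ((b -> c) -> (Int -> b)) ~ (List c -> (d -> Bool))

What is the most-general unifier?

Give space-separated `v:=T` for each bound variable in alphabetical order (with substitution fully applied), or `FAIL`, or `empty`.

step 1: unify (List c -> b) ~ (a -> Int)  [subst: {-} | 1 pending]
  -> decompose arrow: push List c~a, b~Int
step 2: unify List c ~ a  [subst: {-} | 2 pending]
  bind a := List c
step 3: unify b ~ Int  [subst: {a:=List c} | 1 pending]
  bind b := Int
step 4: unify ((Int -> c) -> (Int -> Int)) ~ (List c -> (d -> Bool))  [subst: {a:=List c, b:=Int} | 0 pending]
  -> decompose arrow: push (Int -> c)~List c, (Int -> Int)~(d -> Bool)
step 5: unify (Int -> c) ~ List c  [subst: {a:=List c, b:=Int} | 1 pending]
  clash: (Int -> c) vs List c

Answer: FAIL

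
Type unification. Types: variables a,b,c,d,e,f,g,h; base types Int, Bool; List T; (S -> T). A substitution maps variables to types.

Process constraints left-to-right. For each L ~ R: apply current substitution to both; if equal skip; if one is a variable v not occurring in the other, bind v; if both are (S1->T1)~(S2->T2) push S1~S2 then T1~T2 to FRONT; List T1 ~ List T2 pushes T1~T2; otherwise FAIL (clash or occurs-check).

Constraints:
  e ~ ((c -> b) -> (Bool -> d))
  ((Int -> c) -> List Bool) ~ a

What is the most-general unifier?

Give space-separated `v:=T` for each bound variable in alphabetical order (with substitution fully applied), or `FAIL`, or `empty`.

Answer: a:=((Int -> c) -> List Bool) e:=((c -> b) -> (Bool -> d))

Derivation:
step 1: unify e ~ ((c -> b) -> (Bool -> d))  [subst: {-} | 1 pending]
  bind e := ((c -> b) -> (Bool -> d))
step 2: unify ((Int -> c) -> List Bool) ~ a  [subst: {e:=((c -> b) -> (Bool -> d))} | 0 pending]
  bind a := ((Int -> c) -> List Bool)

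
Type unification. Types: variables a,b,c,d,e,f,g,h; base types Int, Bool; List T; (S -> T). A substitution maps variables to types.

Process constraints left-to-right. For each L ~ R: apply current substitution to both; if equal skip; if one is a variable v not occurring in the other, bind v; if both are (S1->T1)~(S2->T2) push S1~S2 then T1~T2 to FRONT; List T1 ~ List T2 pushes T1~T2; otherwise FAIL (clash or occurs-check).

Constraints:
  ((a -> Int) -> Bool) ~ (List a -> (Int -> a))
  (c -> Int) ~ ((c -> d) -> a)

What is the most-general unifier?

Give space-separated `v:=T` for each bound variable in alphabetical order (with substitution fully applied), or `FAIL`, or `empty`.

step 1: unify ((a -> Int) -> Bool) ~ (List a -> (Int -> a))  [subst: {-} | 1 pending]
  -> decompose arrow: push (a -> Int)~List a, Bool~(Int -> a)
step 2: unify (a -> Int) ~ List a  [subst: {-} | 2 pending]
  clash: (a -> Int) vs List a

Answer: FAIL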